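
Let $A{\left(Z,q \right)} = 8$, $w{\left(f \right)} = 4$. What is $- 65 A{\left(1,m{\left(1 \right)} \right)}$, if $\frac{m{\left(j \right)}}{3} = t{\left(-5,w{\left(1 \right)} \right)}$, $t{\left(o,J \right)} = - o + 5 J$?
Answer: $-520$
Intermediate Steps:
$m{\left(j \right)} = 75$ ($m{\left(j \right)} = 3 \left(\left(-1\right) \left(-5\right) + 5 \cdot 4\right) = 3 \left(5 + 20\right) = 3 \cdot 25 = 75$)
$- 65 A{\left(1,m{\left(1 \right)} \right)} = \left(-65\right) 8 = -520$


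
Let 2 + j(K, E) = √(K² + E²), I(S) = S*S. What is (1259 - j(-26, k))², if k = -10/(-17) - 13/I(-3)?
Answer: (192933 - √15841645)²/23409 ≈ 1.5252e+6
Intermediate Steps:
I(S) = S²
k = -131/153 (k = -10/(-17) - 13/((-3)²) = -10*(-1/17) - 13/9 = 10/17 - 13*⅑ = 10/17 - 13/9 = -131/153 ≈ -0.85621)
j(K, E) = -2 + √(E² + K²) (j(K, E) = -2 + √(K² + E²) = -2 + √(E² + K²))
(1259 - j(-26, k))² = (1259 - (-2 + √((-131/153)² + (-26)²)))² = (1259 - (-2 + √(17161/23409 + 676)))² = (1259 - (-2 + √(15841645/23409)))² = (1259 - (-2 + √15841645/153))² = (1259 + (2 - √15841645/153))² = (1261 - √15841645/153)²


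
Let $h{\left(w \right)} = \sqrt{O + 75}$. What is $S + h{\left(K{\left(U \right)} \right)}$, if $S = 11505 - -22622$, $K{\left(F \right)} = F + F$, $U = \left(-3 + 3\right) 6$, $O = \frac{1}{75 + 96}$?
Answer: $34127 + \frac{11 \sqrt{2014}}{57} \approx 34136.0$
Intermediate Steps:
$O = \frac{1}{171} \approx 0.005848$
$U = 0$ ($U = 0 \cdot 6 = 0$)
$K{\left(F \right)} = 2 F$
$S = 34127$ ($S = 11505 + 22622 = 34127$)
$h{\left(w \right)} = \frac{11 \sqrt{2014}}{57}$ ($h{\left(w \right)} = \sqrt{\frac{1}{171} + 75} = \sqrt{\frac{12826}{171}} = \frac{11 \sqrt{2014}}{57}$)
$S + h{\left(K{\left(U \right)} \right)} = 34127 + \frac{11 \sqrt{2014}}{57}$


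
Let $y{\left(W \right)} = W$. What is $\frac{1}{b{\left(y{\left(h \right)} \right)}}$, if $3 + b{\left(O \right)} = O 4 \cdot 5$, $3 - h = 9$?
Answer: $- \frac{1}{123} \approx -0.0081301$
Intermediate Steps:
$h = -6$ ($h = 3 - 9 = -6$)
$b{\left(O \right)} = -3 + 20 O$ ($b{\left(O \right)} = -3 + O 4 \cdot 5 = -3 + 4 O 5 = -3 + 20 O$)
$\frac{1}{b{\left(y{\left(h \right)} \right)}} = \frac{1}{-3 + 20 \left(-6\right)} = \frac{1}{-3 - 120} = \frac{1}{-123} = - \frac{1}{123}$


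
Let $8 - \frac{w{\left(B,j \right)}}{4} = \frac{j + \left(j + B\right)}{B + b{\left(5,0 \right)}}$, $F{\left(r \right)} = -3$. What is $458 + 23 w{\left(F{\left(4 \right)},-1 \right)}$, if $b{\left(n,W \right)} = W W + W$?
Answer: $\frac{3122}{3} \approx 1040.7$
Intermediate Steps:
$b{\left(n,W \right)} = W + W^{2}$ ($b{\left(n,W \right)} = W^{2} + W = W + W^{2}$)
$w{\left(B,j \right)} = 32 - \frac{4 \left(B + 2 j\right)}{B}$ ($w{\left(B,j \right)} = 32 - 4 \frac{j + \left(j + B\right)}{B + 0 \left(1 + 0\right)} = 32 - 4 \frac{j + \left(B + j\right)}{B + 0 \cdot 1} = 32 - 4 \frac{B + 2 j}{B + 0} = 32 - 4 \frac{B + 2 j}{B} = 32 - \frac{4 \left(B + 2 j\right)}{B}$)
$458 + 23 w{\left(F{\left(4 \right)},-1 \right)} = 458 + 23 \left(28 - - \frac{8}{-3}\right) = 458 + 23 \left(28 - \left(-8\right) \left(- \frac{1}{3}\right)\right) = 458 + 23 \left(28 - \frac{8}{3}\right) = 458 + 23 \cdot \frac{76}{3} = 458 + \frac{1748}{3} = \frac{3122}{3}$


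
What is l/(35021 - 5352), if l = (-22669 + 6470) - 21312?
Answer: -37511/29669 ≈ -1.2643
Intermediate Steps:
l = -37511 (l = -16199 - 21312 = -37511)
l/(35021 - 5352) = -37511/(35021 - 5352) = -37511/29669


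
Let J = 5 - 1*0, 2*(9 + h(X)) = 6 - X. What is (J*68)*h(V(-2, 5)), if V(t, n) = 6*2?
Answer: -4080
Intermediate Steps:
V(t, n) = 12
h(X) = -6 - X/2 (h(X) = -9 + (6 - X)/2 = -9 + (3 - X/2) = -6 - X/2)
J = 5 (J = 5 + 0 = 5)
(J*68)*h(V(-2, 5)) = (5*68)*(-6 - ½*12) = 340*(-6 - 6) = 340*(-12) = -4080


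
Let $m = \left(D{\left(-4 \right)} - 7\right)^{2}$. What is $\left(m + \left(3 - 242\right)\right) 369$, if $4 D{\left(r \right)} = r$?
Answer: $-64575$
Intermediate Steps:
$D{\left(r \right)} = \frac{r}{4}$
$m = 64$ ($m = \left(\frac{1}{4} \left(-4\right) - 7\right)^{2} = \left(-1 - 7\right)^{2} = \left(-8\right)^{2} = 64$)
$\left(m + \left(3 - 242\right)\right) 369 = \left(64 + \left(3 - 242\right)\right) 369 = \left(64 - 239\right) 369 = \left(-175\right) 369 = -64575$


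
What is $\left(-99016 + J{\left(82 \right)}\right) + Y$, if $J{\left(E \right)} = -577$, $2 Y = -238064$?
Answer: $-218625$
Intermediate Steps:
$Y = -119032$ ($Y = \frac{1}{2} \left(-238064\right) = -119032$)
$\left(-99016 + J{\left(82 \right)}\right) + Y = \left(-99016 - 577\right) - 119032 = -99593 - 119032 = -218625$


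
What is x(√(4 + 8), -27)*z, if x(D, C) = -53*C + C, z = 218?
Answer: 306072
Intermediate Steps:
x(D, C) = -52*C
x(√(4 + 8), -27)*z = -52*(-27)*218 = 1404*218 = 306072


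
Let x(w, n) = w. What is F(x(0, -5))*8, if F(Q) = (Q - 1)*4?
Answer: -32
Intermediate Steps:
F(Q) = -4 + 4*Q (F(Q) = (-1 + Q)*4 = -4 + 4*Q)
F(x(0, -5))*8 = (-4 + 4*0)*8 = (-4 + 0)*8 = -4*8 = -32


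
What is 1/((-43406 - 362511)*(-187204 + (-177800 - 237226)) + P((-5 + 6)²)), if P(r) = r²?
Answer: 1/244455394911 ≈ 4.0907e-12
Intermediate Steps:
1/((-43406 - 362511)*(-187204 + (-177800 - 237226)) + P((-5 + 6)²)) = 1/((-43406 - 362511)*(-187204 + (-177800 - 237226)) + ((-5 + 6)²)²) = 1/(-405917*(-187204 - 415026) + (1²)²) = 1/(-405917*(-602230) + 1²) = 1/(244455394910 + 1) = 1/244455394911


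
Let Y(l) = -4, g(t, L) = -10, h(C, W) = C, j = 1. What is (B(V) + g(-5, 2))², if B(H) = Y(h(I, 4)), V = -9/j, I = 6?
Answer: 196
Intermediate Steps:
V = -9 (V = -9/1 = -9*1 = -9)
B(H) = -4
(B(V) + g(-5, 2))² = (-4 - 10)² = (-14)² = 196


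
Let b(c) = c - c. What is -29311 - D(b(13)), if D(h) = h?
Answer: -29311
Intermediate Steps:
b(c) = 0
-29311 - D(b(13)) = -29311 - 1*0 = -29311 + 0 = -29311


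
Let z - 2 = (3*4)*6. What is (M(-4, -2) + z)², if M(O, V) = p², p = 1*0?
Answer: 5476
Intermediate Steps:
z = 74 (z = 2 + (3*4)*6 = 2 + 12*6 = 2 + 72 = 74)
p = 0
M(O, V) = 0 (M(O, V) = 0² = 0)
(M(-4, -2) + z)² = (0 + 74)² = 74² = 5476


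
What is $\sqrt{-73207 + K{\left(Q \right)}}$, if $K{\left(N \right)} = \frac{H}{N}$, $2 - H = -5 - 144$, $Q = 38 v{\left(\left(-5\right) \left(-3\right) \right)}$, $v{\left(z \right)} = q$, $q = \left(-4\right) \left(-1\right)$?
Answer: $\frac{i \sqrt{422837894}}{76} \approx 270.57 i$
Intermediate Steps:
$q = 4$
$v{\left(z \right)} = 4$
$Q = 152$ ($Q = 38 \cdot 4 = 152$)
$H = 151$ ($H = 2 - \left(-5 - 144\right) = 2 - -149 = 2 + 149 = 151$)
$K{\left(N \right)} = \frac{151}{N}$
$\sqrt{-73207 + K{\left(Q \right)}} = \sqrt{-73207 + \frac{151}{152}} = \sqrt{- \frac{11127313}{152}} = \frac{i \sqrt{422837894}}{76}$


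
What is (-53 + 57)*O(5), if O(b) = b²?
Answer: 100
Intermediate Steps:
(-53 + 57)*O(5) = (-53 + 57)*5² = 4*25 = 100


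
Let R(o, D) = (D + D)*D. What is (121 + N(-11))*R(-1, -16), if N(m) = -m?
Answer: 67584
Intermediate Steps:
R(o, D) = 2*D**2 (R(o, D) = (2*D)*D = 2*D**2)
(121 + N(-11))*R(-1, -16) = (121 - 1*(-11))*(2*(-16)**2) = (121 + 11)*(2*256) = 132*512 = 67584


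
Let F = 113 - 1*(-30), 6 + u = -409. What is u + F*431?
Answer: 61218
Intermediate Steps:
u = -415 (u = -6 - 409 = -415)
F = 143 (F = 113 + 30 = 143)
u + F*431 = -415 + 143*431 = -415 + 61633 = 61218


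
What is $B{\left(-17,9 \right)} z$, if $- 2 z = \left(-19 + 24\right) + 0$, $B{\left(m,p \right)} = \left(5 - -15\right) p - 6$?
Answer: $-435$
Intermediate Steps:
$B{\left(m,p \right)} = -6 + 20 p$ ($B{\left(m,p \right)} = \left(5 + 15\right) p - 6 = 20 p - 6 = -6 + 20 p$)
$z = - \frac{5}{2}$ ($z = - \frac{\left(-19 + 24\right) + 0}{2} = - \frac{5 + 0}{2} = \left(- \frac{1}{2}\right) 5 = - \frac{5}{2} \approx -2.5$)
$B{\left(-17,9 \right)} z = \left(-6 + 20 \cdot 9\right) \left(- \frac{5}{2}\right) = \left(-6 + 180\right) \left(- \frac{5}{2}\right) = 174 \left(- \frac{5}{2}\right) = -435$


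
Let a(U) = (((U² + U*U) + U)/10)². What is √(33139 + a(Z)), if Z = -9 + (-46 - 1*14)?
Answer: √92673109/10 ≈ 962.67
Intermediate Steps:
Z = -69 (Z = -9 + (-46 - 14) = -9 - 60 = -69)
a(U) = (U²/5 + U/10)² (a(U) = (((U² + U²) + U)*(⅒))² = ((2*U² + U)*(⅒))² = ((U + 2*U²)*(⅒))² = (U²/5 + U/10)²)
√(33139 + a(Z)) = √(33139 + (1/100)*(-69)²*(1 + 2*(-69))²) = √(33139 + (1/100)*4761*(1 - 138)²) = √(33139 + (1/100)*4761*(-137)²) = √(33139 + (1/100)*4761*18769) = √(33139 + 89359209/100) = √(92673109/100) = √92673109/10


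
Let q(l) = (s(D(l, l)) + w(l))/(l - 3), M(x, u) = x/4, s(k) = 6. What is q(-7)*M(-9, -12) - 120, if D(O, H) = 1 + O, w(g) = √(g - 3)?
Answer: -2373/20 + 9*I*√10/40 ≈ -118.65 + 0.71151*I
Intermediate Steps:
w(g) = √(-3 + g)
M(x, u) = x/4 (M(x, u) = x*(¼) = x/4)
q(l) = (6 + √(-3 + l))/(-3 + l) (q(l) = (6 + √(-3 + l))/(l - 3) = (6 + √(-3 + l))/(-3 + l))
q(-7)*M(-9, -12) - 120 = ((6 + √(-3 - 7))/(-3 - 7))*((¼)*(-9)) - 120 = ((6 + √(-10))/(-10))*(-9/4) - 120 = -(6 + I*√10)/10*(-9/4) - 120 = (-⅗ - I*√10/10)*(-9/4) - 120 = (27/20 + 9*I*√10/40) - 120 = -2373/20 + 9*I*√10/40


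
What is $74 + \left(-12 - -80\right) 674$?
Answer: $45906$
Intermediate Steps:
$74 + \left(-12 - -80\right) 674 = 74 + \left(-12 + 80\right) 674 = 74 + 68 \cdot 674 = 74 + 45832 = 45906$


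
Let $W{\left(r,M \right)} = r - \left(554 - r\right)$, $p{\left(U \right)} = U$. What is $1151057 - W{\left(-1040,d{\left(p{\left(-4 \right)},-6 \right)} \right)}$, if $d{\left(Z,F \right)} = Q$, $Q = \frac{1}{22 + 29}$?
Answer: $1153691$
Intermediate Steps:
$Q = \frac{1}{51} \approx 0.019608$
$d{\left(Z,F \right)} = \frac{1}{51}$
$W{\left(r,M \right)} = -554 + 2 r$ ($W{\left(r,M \right)} = r + \left(-554 + r\right) = -554 + 2 r$)
$1151057 - W{\left(-1040,d{\left(p{\left(-4 \right)},-6 \right)} \right)} = 1151057 - \left(-554 + 2 \left(-1040\right)\right) = 1151057 - \left(-554 - 2080\right) = 1151057 - -2634 = 1151057 + 2634 = 1153691$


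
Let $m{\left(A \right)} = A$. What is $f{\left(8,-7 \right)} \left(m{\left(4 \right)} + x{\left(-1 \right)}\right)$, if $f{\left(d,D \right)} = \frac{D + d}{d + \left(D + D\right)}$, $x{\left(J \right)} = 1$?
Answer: $- \frac{5}{6} \approx -0.83333$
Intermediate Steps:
$f{\left(d,D \right)} = \frac{D + d}{d + 2 D}$
$f{\left(8,-7 \right)} \left(m{\left(4 \right)} + x{\left(-1 \right)}\right) = \frac{-7 + 8}{8 + 2 \left(-7\right)} \left(4 + 1\right) = \frac{1}{8 - 14} \cdot 1 \cdot 5 = \frac{1}{-6} \cdot 1 \cdot 5 = \left(- \frac{1}{6}\right) 1 \cdot 5 = \left(- \frac{1}{6}\right) 5 = - \frac{5}{6}$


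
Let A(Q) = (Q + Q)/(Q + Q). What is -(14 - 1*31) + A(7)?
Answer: 18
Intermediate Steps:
A(Q) = 1 (A(Q) = (2*Q)/((2*Q)) = (2*Q)*(1/(2*Q)) = 1)
-(14 - 1*31) + A(7) = -(14 - 1*31) + 1 = -(14 - 31) + 1 = -1*(-17) + 1 = 17 + 1 = 18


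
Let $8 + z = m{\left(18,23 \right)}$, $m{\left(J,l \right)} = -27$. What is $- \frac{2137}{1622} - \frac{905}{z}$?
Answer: $\frac{278623}{11354} \approx 24.54$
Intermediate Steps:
$z = -35$ ($z = -8 - 27 = -35$)
$- \frac{2137}{1622} - \frac{905}{z} = - \frac{2137}{1622} - \frac{905}{-35} = \left(-2137\right) \frac{1}{1622} - - \frac{181}{7} = - \frac{2137}{1622} + \frac{181}{7} = \frac{278623}{11354}$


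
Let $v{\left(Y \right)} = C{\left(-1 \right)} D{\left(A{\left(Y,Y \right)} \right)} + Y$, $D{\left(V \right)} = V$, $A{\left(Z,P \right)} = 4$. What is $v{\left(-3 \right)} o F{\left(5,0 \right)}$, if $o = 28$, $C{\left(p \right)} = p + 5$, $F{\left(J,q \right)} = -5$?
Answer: $-1820$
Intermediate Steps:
$C{\left(p \right)} = 5 + p$
$v{\left(Y \right)} = 16 + Y$ ($v{\left(Y \right)} = \left(5 - 1\right) 4 + Y = 4 \cdot 4 + Y = 16 + Y$)
$v{\left(-3 \right)} o F{\left(5,0 \right)} = \left(16 - 3\right) 28 \left(-5\right) = 13 \left(-140\right) = -1820$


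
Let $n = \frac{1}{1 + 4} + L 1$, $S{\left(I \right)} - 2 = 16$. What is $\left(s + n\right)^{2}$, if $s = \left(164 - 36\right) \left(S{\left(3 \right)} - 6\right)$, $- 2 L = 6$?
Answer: $\frac{58767556}{25} \approx 2.3507 \cdot 10^{6}$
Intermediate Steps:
$S{\left(I \right)} = 18$ ($S{\left(I \right)} = 2 + 16 = 18$)
$L = -3$ ($L = \left(- \frac{1}{2}\right) 6 = -3$)
$s = 1536$ ($s = \left(164 - 36\right) \left(18 - 6\right) = 128 \cdot 12 = 1536$)
$n = - \frac{14}{5}$ ($n = \frac{1}{1 + 4} - 3 = \frac{1}{5} - 3 = - \frac{14}{5} \approx -2.8$)
$\left(s + n\right)^{2} = \left(1536 - \frac{14}{5}\right)^{2} = \left(\frac{7666}{5}\right)^{2} = \frac{58767556}{25}$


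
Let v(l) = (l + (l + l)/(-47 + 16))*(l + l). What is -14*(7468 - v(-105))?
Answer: 5711188/31 ≈ 1.8423e+5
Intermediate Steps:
v(l) = 58*l²/31 (v(l) = (l + (2*l)/(-31))*(2*l) = (l + (2*l)*(-1/31))*(2*l) = (l - 2*l/31)*(2*l) = (29*l/31)*(2*l) = 58*l²/31)
-14*(7468 - v(-105)) = -14*(7468 - 58*(-105)²/31) = -14*(7468 - 58*11025/31) = -14*(7468 - 1*639450/31) = -14*(7468 - 639450/31) = -14*(-407942/31) = 5711188/31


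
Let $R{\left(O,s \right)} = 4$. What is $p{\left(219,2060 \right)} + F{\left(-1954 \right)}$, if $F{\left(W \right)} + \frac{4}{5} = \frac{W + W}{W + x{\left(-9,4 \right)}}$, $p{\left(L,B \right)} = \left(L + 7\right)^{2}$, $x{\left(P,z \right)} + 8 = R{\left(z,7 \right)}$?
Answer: $\frac{250022874}{4895} \approx 51077.0$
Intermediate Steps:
$x{\left(P,z \right)} = -4$ ($x{\left(P,z \right)} = -8 + 4 = -4$)
$p{\left(L,B \right)} = \left(7 + L\right)^{2}$
$F{\left(W \right)} = - \frac{4}{5} + \frac{2 W}{-4 + W}$ ($F{\left(W \right)} = - \frac{4}{5} + \frac{W + W}{W - 4} = - \frac{4}{5} + \frac{2 W}{-4 + W}$)
$p{\left(219,2060 \right)} + F{\left(-1954 \right)} = \left(7 + 219\right)^{2} + \frac{2 \left(8 + 3 \left(-1954\right)\right)}{5 \left(-4 - 1954\right)} = 226^{2} + \frac{2 \left(8 - 5862\right)}{5 \left(-1958\right)} = 51076 + \frac{2}{5} \left(- \frac{1}{1958}\right) \left(-5854\right) = 51076 + \frac{5854}{4895} = \frac{250022874}{4895}$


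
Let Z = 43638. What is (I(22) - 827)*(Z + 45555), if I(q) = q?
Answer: -71800365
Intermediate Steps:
(I(22) - 827)*(Z + 45555) = (22 - 827)*(43638 + 45555) = -805*89193 = -71800365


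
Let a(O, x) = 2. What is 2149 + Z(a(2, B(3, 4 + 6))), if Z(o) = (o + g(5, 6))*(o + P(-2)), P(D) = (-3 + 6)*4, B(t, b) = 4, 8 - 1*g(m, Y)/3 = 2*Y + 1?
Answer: 1967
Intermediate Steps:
g(m, Y) = 21 - 6*Y (g(m, Y) = 24 - 3*(2*Y + 1) = 24 - 3*(1 + 2*Y) = 24 + (-3 - 6*Y) = 21 - 6*Y)
P(D) = 12 (P(D) = 3*4 = 12)
Z(o) = (-15 + o)*(12 + o) (Z(o) = (o + (21 - 6*6))*(o + 12) = (o + (21 - 36))*(12 + o) = (o - 15)*(12 + o) = (-15 + o)*(12 + o))
2149 + Z(a(2, B(3, 4 + 6))) = 2149 + (-180 + 2**2 - 3*2) = 2149 + (-180 + 4 - 6) = 2149 - 182 = 1967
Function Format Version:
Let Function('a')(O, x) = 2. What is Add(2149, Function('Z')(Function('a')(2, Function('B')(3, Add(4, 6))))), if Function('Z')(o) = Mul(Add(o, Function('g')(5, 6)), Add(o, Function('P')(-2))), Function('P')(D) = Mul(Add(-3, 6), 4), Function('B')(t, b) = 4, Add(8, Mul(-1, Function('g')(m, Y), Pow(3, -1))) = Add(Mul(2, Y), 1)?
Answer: 1967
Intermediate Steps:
Function('g')(m, Y) = Add(21, Mul(-6, Y)) (Function('g')(m, Y) = Add(24, Mul(-3, Add(Mul(2, Y), 1))) = Add(24, Mul(-3, Add(1, Mul(2, Y)))) = Add(24, Add(-3, Mul(-6, Y))) = Add(21, Mul(-6, Y)))
Function('P')(D) = 12 (Function('P')(D) = Mul(3, 4) = 12)
Function('Z')(o) = Mul(Add(-15, o), Add(12, o)) (Function('Z')(o) = Mul(Add(o, Add(21, Mul(-6, 6))), Add(o, 12)) = Mul(Add(o, Add(21, -36)), Add(12, o)) = Mul(Add(o, -15), Add(12, o)) = Mul(Add(-15, o), Add(12, o)))
Add(2149, Function('Z')(Function('a')(2, Function('B')(3, Add(4, 6))))) = Add(2149, Add(-180, Pow(2, 2), Mul(-3, 2))) = Add(2149, Add(-180, 4, -6)) = Add(2149, -182) = 1967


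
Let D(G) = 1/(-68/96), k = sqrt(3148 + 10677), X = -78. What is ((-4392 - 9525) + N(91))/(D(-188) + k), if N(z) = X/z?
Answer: -39749400/27963943 - 140779125*sqrt(553)/27963943 ≈ -119.81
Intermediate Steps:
k = 5*sqrt(553) (k = sqrt(13825) = 5*sqrt(553) ≈ 117.58)
D(G) = -24/17 (D(G) = 1/(-68*1/96) = 1/(-17/24) = -24/17)
N(z) = -78/z
((-4392 - 9525) + N(91))/(D(-188) + k) = ((-4392 - 9525) - 78/91)/(-24/17 + 5*sqrt(553)) = (-13917 - 78*1/91)/(-24/17 + 5*sqrt(553)) = (-13917 - 6/7)/(-24/17 + 5*sqrt(553)) = -97425/(7*(-24/17 + 5*sqrt(553)))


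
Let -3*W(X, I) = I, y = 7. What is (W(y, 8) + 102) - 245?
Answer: -437/3 ≈ -145.67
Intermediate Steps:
W(X, I) = -I/3
(W(y, 8) + 102) - 245 = (-⅓*8 + 102) - 245 = (-8/3 + 102) - 245 = 298/3 - 245 = -437/3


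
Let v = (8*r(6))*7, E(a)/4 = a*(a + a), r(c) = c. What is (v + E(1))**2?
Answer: 118336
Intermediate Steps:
E(a) = 8*a**2 (E(a) = 4*(a*(a + a)) = 4*(a*(2*a)) = 4*(2*a**2) = 8*a**2)
v = 336 (v = (8*6)*7 = 48*7 = 336)
(v + E(1))**2 = (336 + 8*1**2)**2 = (336 + 8*1)**2 = (336 + 8)**2 = 344**2 = 118336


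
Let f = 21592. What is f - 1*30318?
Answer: -8726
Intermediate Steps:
f - 1*30318 = 21592 - 1*30318 = 21592 - 30318 = -8726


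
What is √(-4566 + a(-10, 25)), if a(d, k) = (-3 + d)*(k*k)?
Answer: 7*I*√259 ≈ 112.65*I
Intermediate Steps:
a(d, k) = k²*(-3 + d) (a(d, k) = (-3 + d)*k² = k²*(-3 + d))
√(-4566 + a(-10, 25)) = √(-4566 + 25²*(-3 - 10)) = √(-4566 + 625*(-13)) = √(-4566 - 8125) = √(-12691) = 7*I*√259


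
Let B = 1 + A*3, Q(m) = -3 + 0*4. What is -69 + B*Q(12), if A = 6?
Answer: -126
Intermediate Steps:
Q(m) = -3 (Q(m) = -3 + 0 = -3)
B = 19 (B = 1 + 6*3 = 1 + 18 = 19)
-69 + B*Q(12) = -69 + 19*(-3) = -69 - 57 = -126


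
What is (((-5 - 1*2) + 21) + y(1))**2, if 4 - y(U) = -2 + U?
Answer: 361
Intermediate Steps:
y(U) = 6 - U (y(U) = 4 - (-2 + U) = 4 + (2 - U) = 6 - U)
(((-5 - 1*2) + 21) + y(1))**2 = (((-5 - 1*2) + 21) + (6 - 1*1))**2 = (((-5 - 2) + 21) + (6 - 1))**2 = ((-7 + 21) + 5)**2 = (14 + 5)**2 = 19**2 = 361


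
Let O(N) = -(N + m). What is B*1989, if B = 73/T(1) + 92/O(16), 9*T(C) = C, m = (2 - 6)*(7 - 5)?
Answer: 2567799/2 ≈ 1.2839e+6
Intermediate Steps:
m = -8 (m = -4*2 = -8)
T(C) = C/9
O(N) = 8 - N (O(N) = -(N - 8) = -(-8 + N) = 8 - N)
B = 1291/2 (B = 73/(((⅑)*1)) + 92/(8 - 1*16) = 73/(⅑) + 92/(8 - 16) = 73*9 + 92/(-8) = 657 + 92*(-⅛) = 657 - 23/2 = 1291/2 ≈ 645.50)
B*1989 = (1291/2)*1989 = 2567799/2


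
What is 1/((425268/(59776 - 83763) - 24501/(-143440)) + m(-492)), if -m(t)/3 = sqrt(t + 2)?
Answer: -9898181766519387440/2659855819362099681309 + 11838384009814278400*I*sqrt(10)/2659855819362099681309 ≈ -0.0037213 + 0.014075*I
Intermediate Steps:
m(t) = -3*sqrt(2 + t) (m(t) = -3*sqrt(t + 2) = -3*sqrt(2 + t))
1/((425268/(59776 - 83763) - 24501/(-143440)) + m(-492)) = 1/((425268/(59776 - 83763) - 24501/(-143440)) - 3*sqrt(2 - 492)) = 1/((425268/(-23987) - 24501*(-1/143440)) - 21*I*sqrt(10)) = 1/((425268*(-1/23987) + 24501/143440) - 21*I*sqrt(10)) = 1/((-425268/23987 + 24501/143440) - 21*I*sqrt(10)) = 1/(-60412736433/3440695280 - 21*I*sqrt(10))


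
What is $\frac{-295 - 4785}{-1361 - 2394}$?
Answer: $\frac{1016}{751} \approx 1.3529$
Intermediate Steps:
$\frac{-295 - 4785}{-1361 - 2394} = - \frac{5080}{-3755} = \left(-5080\right) \left(- \frac{1}{3755}\right) = \frac{1016}{751}$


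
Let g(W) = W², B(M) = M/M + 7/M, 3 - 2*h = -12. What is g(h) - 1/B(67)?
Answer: 8191/148 ≈ 55.345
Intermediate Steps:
h = 15/2 (h = 3/2 - ½*(-12) = 3/2 + 6 = 15/2 ≈ 7.5000)
B(M) = 1 + 7/M
g(h) - 1/B(67) = (15/2)² - 1/((7 + 67)/67) = 225/4 - 1/((1/67)*74) = 225/4 - 1/74/67 = 225/4 - 1*67/74 = 225/4 - 67/74 = 8191/148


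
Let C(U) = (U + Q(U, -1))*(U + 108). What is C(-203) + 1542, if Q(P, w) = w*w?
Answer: 20732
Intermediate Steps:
Q(P, w) = w**2
C(U) = (1 + U)*(108 + U) (C(U) = (U + (-1)**2)*(U + 108) = (U + 1)*(108 + U) = (1 + U)*(108 + U))
C(-203) + 1542 = (108 + (-203)**2 + 109*(-203)) + 1542 = (108 + 41209 - 22127) + 1542 = 19190 + 1542 = 20732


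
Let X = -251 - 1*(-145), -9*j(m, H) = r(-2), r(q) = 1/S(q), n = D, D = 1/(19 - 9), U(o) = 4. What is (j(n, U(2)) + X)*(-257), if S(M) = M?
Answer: 490099/18 ≈ 27228.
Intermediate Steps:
D = 1/10 ≈ 0.10000
n = 1/10 ≈ 0.10000
r(q) = 1/q
j(m, H) = 1/18 (j(m, H) = -1/9/(-2) = -1/9*(-1/2) = 1/18)
X = -106 (X = -251 + 145 = -106)
(j(n, U(2)) + X)*(-257) = (1/18 - 106)*(-257) = -1907/18*(-257) = 490099/18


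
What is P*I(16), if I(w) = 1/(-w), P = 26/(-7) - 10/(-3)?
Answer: 1/42 ≈ 0.023810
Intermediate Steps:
P = -8/21 (P = 26*(-⅐) - 10*(-⅓) = -26/7 + 10/3 = -8/21 ≈ -0.38095)
I(w) = -1/w
P*I(16) = -(-8)/(21*16) = -8/21*(-1/16) = 1/42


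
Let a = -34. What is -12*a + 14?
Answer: 422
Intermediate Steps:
-12*a + 14 = -12*(-34) + 14 = 408 + 14 = 422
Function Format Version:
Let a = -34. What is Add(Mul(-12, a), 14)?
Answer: 422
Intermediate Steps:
Add(Mul(-12, a), 14) = Add(Mul(-12, -34), 14) = Add(408, 14) = 422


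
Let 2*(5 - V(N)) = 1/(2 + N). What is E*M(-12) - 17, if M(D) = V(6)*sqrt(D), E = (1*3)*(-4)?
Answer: -17 - 237*I*sqrt(3)/2 ≈ -17.0 - 205.25*I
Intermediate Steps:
E = -12 (E = 3*(-4) = -12)
V(N) = 5 - 1/(2*(2 + N))
M(D) = 79*sqrt(D)/16 (M(D) = ((19 + 10*6)/(2*(2 + 6)))*sqrt(D) = ((1/2)*(19 + 60)/8)*sqrt(D) = ((1/2)*(1/8)*79)*sqrt(D) = 79*sqrt(D)/16)
E*M(-12) - 17 = -237*sqrt(-12)/4 - 17 = -237*2*I*sqrt(3)/4 - 17 = -237*I*sqrt(3)/2 - 17 = -17 - 237*I*sqrt(3)/2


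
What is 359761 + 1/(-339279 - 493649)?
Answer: 299655010207/832928 ≈ 3.5976e+5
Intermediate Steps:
359761 + 1/(-339279 - 493649) = 359761 + 1/(-832928) = 359761 - 1/832928 = 299655010207/832928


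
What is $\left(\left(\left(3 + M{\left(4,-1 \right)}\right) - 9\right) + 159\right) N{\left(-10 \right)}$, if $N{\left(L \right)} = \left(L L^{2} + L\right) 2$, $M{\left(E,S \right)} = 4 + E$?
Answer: $-325220$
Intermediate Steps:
$N{\left(L \right)} = 2 L + 2 L^{3}$ ($N{\left(L \right)} = \left(L^{3} + L\right) 2 = \left(L + L^{3}\right) 2 = 2 L + 2 L^{3}$)
$\left(\left(\left(3 + M{\left(4,-1 \right)}\right) - 9\right) + 159\right) N{\left(-10 \right)} = \left(\left(\left(3 + \left(4 + 4\right)\right) - 9\right) + 159\right) 2 \left(-10\right) \left(1 + \left(-10\right)^{2}\right) = \left(\left(\left(3 + 8\right) - 9\right) + 159\right) 2 \left(-10\right) \left(1 + 100\right) = \left(\left(11 - 9\right) + 159\right) 2 \left(-10\right) 101 = \left(2 + 159\right) \left(-2020\right) = 161 \left(-2020\right) = -325220$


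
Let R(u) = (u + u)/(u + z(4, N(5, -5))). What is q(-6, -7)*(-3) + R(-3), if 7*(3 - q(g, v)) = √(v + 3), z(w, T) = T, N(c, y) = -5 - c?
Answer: -111/13 + 6*I/7 ≈ -8.5385 + 0.85714*I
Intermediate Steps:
q(g, v) = 3 - √(3 + v)/7 (q(g, v) = 3 - √(v + 3)/7 = 3 - √(3 + v)/7)
R(u) = 2*u/(-10 + u) (R(u) = (u + u)/(u + (-5 - 1*5)) = (2*u)/(u + (-5 - 5)) = (2*u)/(u - 10) = (2*u)/(-10 + u) = 2*u/(-10 + u))
q(-6, -7)*(-3) + R(-3) = (3 - √(3 - 7)/7)*(-3) + 2*(-3)/(-10 - 3) = (3 - 2*I/7)*(-3) + 2*(-3)/(-13) = (3 - 2*I/7)*(-3) + 2*(-3)*(-1/13) = (3 - 2*I/7)*(-3) + 6/13 = (-9 + 6*I/7) + 6/13 = -111/13 + 6*I/7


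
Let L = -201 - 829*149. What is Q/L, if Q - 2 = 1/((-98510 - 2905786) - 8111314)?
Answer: -22231219/1375245500420 ≈ -1.6165e-5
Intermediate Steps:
Q = 22231219/11115610 (Q = 2 + 1/((-98510 - 2905786) - 8111314) = 2 + 1/(-3004296 - 8111314) = 2 + 1/(-11115610) = 2 - 1/11115610 = 22231219/11115610 ≈ 2.0000)
L = -123722 (L = -201 - 123521 = -123722)
Q/L = (22231219/11115610)/(-123722) = (22231219/11115610)*(-1/123722) = -22231219/1375245500420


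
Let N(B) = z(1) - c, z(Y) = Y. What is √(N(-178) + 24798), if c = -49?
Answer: 4*√1553 ≈ 157.63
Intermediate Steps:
N(B) = 50 (N(B) = 1 - 1*(-49) = 1 + 49 = 50)
√(N(-178) + 24798) = √(50 + 24798) = √24848 = 4*√1553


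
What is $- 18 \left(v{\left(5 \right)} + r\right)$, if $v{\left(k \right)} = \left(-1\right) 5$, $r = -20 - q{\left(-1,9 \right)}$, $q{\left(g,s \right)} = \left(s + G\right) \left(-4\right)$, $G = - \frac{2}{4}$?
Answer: $-162$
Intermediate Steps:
$G = - \frac{1}{2}$ ($G = \left(-2\right) \frac{1}{4} = - \frac{1}{2} \approx -0.5$)
$q{\left(g,s \right)} = 2 - 4 s$ ($q{\left(g,s \right)} = \left(s - \frac{1}{2}\right) \left(-4\right) = \left(- \frac{1}{2} + s\right) \left(-4\right) = 2 - 4 s$)
$r = 14$ ($r = -20 - \left(2 - 36\right) = -20 - -34 = -20 + 34 = 14$)
$v{\left(k \right)} = -5$
$- 18 \left(v{\left(5 \right)} + r\right) = - 18 \left(-5 + 14\right) = \left(-18\right) 9 = -162$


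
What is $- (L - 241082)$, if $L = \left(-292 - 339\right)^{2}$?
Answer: $-157079$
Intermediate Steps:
$L = 398161$ ($L = \left(-292 - 339\right)^{2} = \left(-631\right)^{2} = 398161$)
$- (L - 241082) = - (398161 - 241082) = \left(-1\right) 157079 = -157079$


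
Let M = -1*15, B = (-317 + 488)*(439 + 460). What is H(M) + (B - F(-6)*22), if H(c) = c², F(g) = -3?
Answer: 154020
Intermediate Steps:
B = 153729 (B = 171*899 = 153729)
M = -15
H(M) + (B - F(-6)*22) = (-15)² + (153729 - (-3)*22) = 225 + (153729 - 1*(-66)) = 225 + (153729 + 66) = 225 + 153795 = 154020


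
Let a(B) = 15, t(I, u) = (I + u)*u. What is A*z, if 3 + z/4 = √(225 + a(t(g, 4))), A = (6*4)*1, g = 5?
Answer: -288 + 384*√15 ≈ 1199.2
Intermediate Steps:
t(I, u) = u*(I + u)
A = 24 (A = 24*1 = 24)
z = -12 + 16*√15 (z = -12 + 4*√(225 + 15) = -12 + 4*√240 = -12 + 4*(4*√15) = -12 + 16*√15 ≈ 49.968)
A*z = 24*(-12 + 16*√15) = -288 + 384*√15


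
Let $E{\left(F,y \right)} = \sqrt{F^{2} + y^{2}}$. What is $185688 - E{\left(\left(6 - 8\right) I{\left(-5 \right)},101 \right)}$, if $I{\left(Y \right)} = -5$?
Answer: $185688 - \sqrt{10301} \approx 1.8559 \cdot 10^{5}$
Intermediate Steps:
$185688 - E{\left(\left(6 - 8\right) I{\left(-5 \right)},101 \right)} = 185688 - \sqrt{\left(\left(6 - 8\right) \left(-5\right)\right)^{2} + 101^{2}} = 185688 - \sqrt{\left(\left(-2\right) \left(-5\right)\right)^{2} + 10201} = 185688 - \sqrt{10^{2} + 10201} = 185688 - \sqrt{100 + 10201} = 185688 - \sqrt{10301}$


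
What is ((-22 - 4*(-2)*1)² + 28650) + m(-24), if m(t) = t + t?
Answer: 28798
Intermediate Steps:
m(t) = 2*t
((-22 - 4*(-2)*1)² + 28650) + m(-24) = ((-22 - 4*(-2)*1)² + 28650) + 2*(-24) = ((-22 + 8*1)² + 28650) - 48 = ((-22 + 8)² + 28650) - 48 = ((-14)² + 28650) - 48 = (196 + 28650) - 48 = 28846 - 48 = 28798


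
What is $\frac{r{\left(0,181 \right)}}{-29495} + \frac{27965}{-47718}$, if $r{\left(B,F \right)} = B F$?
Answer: $- \frac{27965}{47718} \approx -0.58605$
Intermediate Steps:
$\frac{r{\left(0,181 \right)}}{-29495} + \frac{27965}{-47718} = \frac{0 \cdot 181}{-29495} + \frac{27965}{-47718} = 0 \left(- \frac{1}{29495}\right) + 27965 \left(- \frac{1}{47718}\right) = 0 - \frac{27965}{47718} = - \frac{27965}{47718}$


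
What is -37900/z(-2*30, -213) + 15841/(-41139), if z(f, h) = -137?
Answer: 222428269/805149 ≈ 276.26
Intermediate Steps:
-37900/z(-2*30, -213) + 15841/(-41139) = -37900/(-137) + 15841/(-41139) = -37900*(-1/137) + 15841*(-1/41139) = 37900/137 - 2263/5877 = 222428269/805149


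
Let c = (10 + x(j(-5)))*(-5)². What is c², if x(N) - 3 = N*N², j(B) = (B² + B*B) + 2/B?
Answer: 232703339816689/25 ≈ 9.3081e+12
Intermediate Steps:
j(B) = 2/B + 2*B² (j(B) = (B² + B²) + 2/B = 2*B² + 2/B = 2/B + 2*B²)
x(N) = 3 + N³ (x(N) = 3 + N*N² = 3 + N³)
c = 15254617/5 (c = (10 + (3 + (2*(1 + (-5)³)/(-5))³))*(-5)² = (10 + (3 + (2*(-⅕)*(1 - 125))³))*25 = (10 + (3 + (2*(-⅕)*(-124))³))*25 = (10 + (3 + (248/5)³))*25 = (10 + (3 + 15252992/125))*25 = (10 + 15253367/125)*25 = (15254617/125)*25 = 15254617/5 ≈ 3.0509e+6)
c² = (15254617/5)² = 232703339816689/25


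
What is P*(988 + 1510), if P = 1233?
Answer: 3080034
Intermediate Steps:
P*(988 + 1510) = 1233*(988 + 1510) = 1233*2498 = 3080034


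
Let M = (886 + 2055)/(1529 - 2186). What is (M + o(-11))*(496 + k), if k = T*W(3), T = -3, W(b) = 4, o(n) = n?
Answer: -4921312/657 ≈ -7490.6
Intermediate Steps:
M = -2941/657 (M = 2941/(-657) = 2941*(-1/657) = -2941/657 ≈ -4.4764)
k = -12 (k = -3*4 = -12)
(M + o(-11))*(496 + k) = (-2941/657 - 11)*(496 - 12) = -10168/657*484 = -4921312/657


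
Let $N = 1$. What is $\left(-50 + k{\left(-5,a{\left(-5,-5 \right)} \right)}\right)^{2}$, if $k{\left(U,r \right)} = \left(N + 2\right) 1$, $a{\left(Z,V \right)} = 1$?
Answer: $2209$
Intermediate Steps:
$k{\left(U,r \right)} = 3$ ($k{\left(U,r \right)} = \left(1 + 2\right) 1 = 3 \cdot 1 = 3$)
$\left(-50 + k{\left(-5,a{\left(-5,-5 \right)} \right)}\right)^{2} = \left(-50 + 3\right)^{2} = \left(-47\right)^{2} = 2209$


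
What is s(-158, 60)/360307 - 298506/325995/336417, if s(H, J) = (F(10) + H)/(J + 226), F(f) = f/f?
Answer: -15992872663489/3767093076336485610 ≈ -4.2454e-6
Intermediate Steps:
F(f) = 1
s(H, J) = (1 + H)/(226 + J) (s(H, J) = (1 + H)/(J + 226) = (1 + H)/(226 + J))
s(-158, 60)/360307 - 298506/325995/336417 = ((1 - 158)/(226 + 60))/360307 - 298506/325995/336417 = (-157/286)*(1/360307) - 298506*1/325995*(1/336417) = ((1/286)*(-157))*(1/360307) - 99502/108665*1/336417 = -157/286*1/360307 - 99502/36556753305 = -157/103047802 - 99502/36556753305 = -15992872663489/3767093076336485610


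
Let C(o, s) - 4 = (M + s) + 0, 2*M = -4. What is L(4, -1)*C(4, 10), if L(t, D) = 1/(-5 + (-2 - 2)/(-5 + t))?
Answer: -12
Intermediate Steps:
M = -2 (M = (1/2)*(-4) = -2)
L(t, D) = 1/(-5 - 4/(-5 + t))
C(o, s) = 2 + s (C(o, s) = 4 + ((-2 + s) + 0) = 4 + (-2 + s) = 2 + s)
L(4, -1)*C(4, 10) = ((5 - 1*4)/(-21 + 5*4))*(2 + 10) = ((5 - 4)/(-21 + 20))*12 = (1/(-1))*12 = -1*1*12 = -1*12 = -12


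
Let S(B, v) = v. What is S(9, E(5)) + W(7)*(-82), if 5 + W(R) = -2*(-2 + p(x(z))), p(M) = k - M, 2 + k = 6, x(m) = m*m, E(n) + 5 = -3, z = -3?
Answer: -746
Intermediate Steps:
E(n) = -8 (E(n) = -5 - 3 = -8)
x(m) = m²
k = 4 (k = -2 + 6 = 4)
p(M) = 4 - M
W(R) = 9 (W(R) = -5 - 2*(-2 + (4 - 1*(-3)²)) = -5 - 2*(-2 + (4 - 1*9)) = -5 - 2*(-2 + (4 - 9)) = -5 - 2*(-2 - 5) = -5 - 2*(-7) = -5 + 14 = 9)
S(9, E(5)) + W(7)*(-82) = -8 + 9*(-82) = -8 - 738 = -746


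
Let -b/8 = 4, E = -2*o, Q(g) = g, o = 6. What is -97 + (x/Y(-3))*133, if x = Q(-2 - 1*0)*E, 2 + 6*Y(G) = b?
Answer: -11225/17 ≈ -660.29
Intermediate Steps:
E = -12 (E = -2*6 = -12)
b = -32 (b = -8*4 = -32)
Y(G) = -17/3 (Y(G) = -⅓ + (⅙)*(-32) = -⅓ - 16/3 = -17/3)
x = 24 (x = (-2 - 1*0)*(-12) = (-2 + 0)*(-12) = -2*(-12) = 24)
-97 + (x/Y(-3))*133 = -97 + (24/(-17/3))*133 = -97 + (24*(-3/17))*133 = -97 - 72/17*133 = -97 - 9576/17 = -11225/17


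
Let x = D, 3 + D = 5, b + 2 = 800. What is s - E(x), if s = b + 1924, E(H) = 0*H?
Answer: 2722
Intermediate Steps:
b = 798 (b = -2 + 800 = 798)
D = 2 (D = -3 + 5 = 2)
x = 2
E(H) = 0
s = 2722 (s = 798 + 1924 = 2722)
s - E(x) = 2722 - 1*0 = 2722 + 0 = 2722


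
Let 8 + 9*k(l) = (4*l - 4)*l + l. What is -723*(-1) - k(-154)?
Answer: -88811/9 ≈ -9867.9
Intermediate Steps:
k(l) = -8/9 + l/9 + l*(-4 + 4*l)/9 (k(l) = -8/9 + ((4*l - 4)*l + l)/9 = -8/9 + ((-4 + 4*l)*l + l)/9 = -8/9 + (l*(-4 + 4*l) + l)/9 = -8/9 + (l + l*(-4 + 4*l))/9 = -8/9 + (l/9 + l*(-4 + 4*l)/9) = -8/9 + l/9 + l*(-4 + 4*l)/9)
-723*(-1) - k(-154) = -723*(-1) - (-8/9 - ⅓*(-154) + (4/9)*(-154)²) = 723 - (-8/9 + 154/3 + (4/9)*23716) = 723 - (-8/9 + 154/3 + 94864/9) = 723 - 1*95318/9 = 723 - 95318/9 = -88811/9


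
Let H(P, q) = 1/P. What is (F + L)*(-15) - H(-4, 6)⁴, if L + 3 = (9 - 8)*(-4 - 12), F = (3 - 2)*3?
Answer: 61439/256 ≈ 240.00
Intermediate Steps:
F = 3 (F = 1*3 = 3)
L = -19 (L = -3 + (9 - 8)*(-4 - 12) = -3 + 1*(-16) = -3 - 16 = -19)
(F + L)*(-15) - H(-4, 6)⁴ = (3 - 19)*(-15) - (1/(-4))⁴ = -16*(-15) - (-¼)⁴ = 240 - 1*1/256 = 240 - 1/256 = 61439/256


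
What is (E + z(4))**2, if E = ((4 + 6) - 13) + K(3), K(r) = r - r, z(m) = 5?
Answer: 4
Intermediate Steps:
K(r) = 0
E = -3 (E = ((4 + 6) - 13) + 0 = (10 - 13) + 0 = -3 + 0 = -3)
(E + z(4))**2 = (-3 + 5)**2 = 2**2 = 4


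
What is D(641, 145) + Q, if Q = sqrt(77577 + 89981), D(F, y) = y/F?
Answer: 145/641 + sqrt(167558) ≈ 409.56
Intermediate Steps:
Q = sqrt(167558) ≈ 409.34
D(641, 145) + Q = 145/641 + sqrt(167558)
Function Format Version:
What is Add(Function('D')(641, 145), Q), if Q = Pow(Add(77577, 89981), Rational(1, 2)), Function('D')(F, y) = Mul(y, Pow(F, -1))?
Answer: Add(Rational(145, 641), Pow(167558, Rational(1, 2))) ≈ 409.56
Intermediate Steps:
Q = Pow(167558, Rational(1, 2)) ≈ 409.34
Add(Function('D')(641, 145), Q) = Add(Mul(145, Pow(641, -1)), Pow(167558, Rational(1, 2))) = Add(Mul(145, Rational(1, 641)), Pow(167558, Rational(1, 2))) = Add(Rational(145, 641), Pow(167558, Rational(1, 2)))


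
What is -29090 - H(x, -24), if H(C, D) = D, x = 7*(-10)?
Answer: -29066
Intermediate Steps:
x = -70
-29090 - H(x, -24) = -29090 - 1*(-24) = -29090 + 24 = -29066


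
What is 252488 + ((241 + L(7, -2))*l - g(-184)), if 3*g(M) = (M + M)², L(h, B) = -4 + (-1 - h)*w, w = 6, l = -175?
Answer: 522815/3 ≈ 1.7427e+5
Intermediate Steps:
L(h, B) = -10 - 6*h (L(h, B) = -4 + (-1 - h)*6 = -4 + (-6 - 6*h) = -10 - 6*h)
g(M) = 4*M²/3 (g(M) = (M + M)²/3 = (2*M)²/3 = (4*M²)/3 = 4*M²/3)
252488 + ((241 + L(7, -2))*l - g(-184)) = 252488 + ((241 + (-10 - 6*7))*(-175) - 4*(-184)²/3) = 252488 + ((241 + (-10 - 42))*(-175) - 4*33856/3) = 252488 + ((241 - 52)*(-175) - 1*135424/3) = 252488 + (189*(-175) - 135424/3) = 252488 + (-33075 - 135424/3) = 252488 - 234649/3 = 522815/3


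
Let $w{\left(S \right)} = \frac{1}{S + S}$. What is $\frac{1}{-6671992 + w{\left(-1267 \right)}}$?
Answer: $- \frac{2534}{16906827729} \approx -1.4988 \cdot 10^{-7}$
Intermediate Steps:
$w{\left(S \right)} = \frac{1}{2 S}$
$\frac{1}{-6671992 + w{\left(-1267 \right)}} = \frac{1}{-6671992 + \frac{1}{2 \left(-1267\right)}} = \frac{1}{-6671992 + \frac{1}{2} \left(- \frac{1}{1267}\right)} = \frac{1}{-6671992 - \frac{1}{2534}} = \frac{1}{- \frac{16906827729}{2534}} = - \frac{2534}{16906827729}$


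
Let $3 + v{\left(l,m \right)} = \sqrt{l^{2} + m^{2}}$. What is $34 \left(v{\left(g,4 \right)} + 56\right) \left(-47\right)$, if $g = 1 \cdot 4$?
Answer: $-84694 - 6392 \sqrt{2} \approx -93734.0$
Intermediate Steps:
$g = 4$
$v{\left(l,m \right)} = -3 + \sqrt{l^{2} + m^{2}}$
$34 \left(v{\left(g,4 \right)} + 56\right) \left(-47\right) = 34 \left(\left(-3 + \sqrt{4^{2} + 4^{2}}\right) + 56\right) \left(-47\right) = 34 \left(\left(-3 + \sqrt{16 + 16}\right) + 56\right) \left(-47\right) = 34 \left(\left(-3 + \sqrt{32}\right) + 56\right) \left(-47\right) = 34 \left(\left(-3 + 4 \sqrt{2}\right) + 56\right) \left(-47\right) = 34 \left(53 + 4 \sqrt{2}\right) \left(-47\right) = 34 \left(-2491 - 188 \sqrt{2}\right) = -84694 - 6392 \sqrt{2}$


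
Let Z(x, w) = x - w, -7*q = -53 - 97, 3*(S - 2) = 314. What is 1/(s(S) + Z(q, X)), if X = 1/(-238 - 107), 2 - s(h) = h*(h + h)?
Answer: -7245/164694239 ≈ -4.3991e-5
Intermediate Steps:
S = 320/3 (S = 2 + (⅓)*314 = 2 + 314/3 = 320/3 ≈ 106.67)
s(h) = 2 - 2*h² (s(h) = 2 - h*(h + h) = 2 - h*2*h = 2 - 2*h²)
q = 150/7 (q = -(-53 - 97)/7 = -⅐*(-150) = 150/7 ≈ 21.429)
X = -1/345 (X = 1/(-345) = -1/345 ≈ -0.0028986)
1/(s(S) + Z(q, X)) = 1/((2 - 2*(320/3)²) + (150/7 - 1*(-1/345))) = 1/((2 - 2*102400/9) + (150/7 + 1/345)) = 1/((2 - 204800/9) + 51757/2415) = 1/(-204782/9 + 51757/2415) = 1/(-164694239/7245) = -7245/164694239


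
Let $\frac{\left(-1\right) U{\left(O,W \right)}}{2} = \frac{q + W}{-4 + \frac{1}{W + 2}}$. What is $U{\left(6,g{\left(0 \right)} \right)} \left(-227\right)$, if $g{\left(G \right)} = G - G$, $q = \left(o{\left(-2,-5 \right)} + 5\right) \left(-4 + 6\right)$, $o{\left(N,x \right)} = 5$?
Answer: $- \frac{18160}{7} \approx -2594.3$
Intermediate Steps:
$q = 20$ ($q = \left(5 + 5\right) \left(-4 + 6\right) = 10 \cdot 2 = 20$)
$g{\left(G \right)} = 0$
$U{\left(O,W \right)} = - \frac{2 \left(20 + W\right)}{-4 + \frac{1}{2 + W}}$ ($U{\left(O,W \right)} = - 2 \frac{20 + W}{-4 + \frac{1}{W + 2}} = - 2 \frac{20 + W}{-4 + \frac{1}{2 + W}} = - \frac{2 \left(20 + W\right)}{-4 + \frac{1}{2 + W}}$)
$U{\left(6,g{\left(0 \right)} \right)} \left(-227\right) = \frac{2 \left(40 + 0^{2} + 22 \cdot 0\right)}{7 + 4 \cdot 0} \left(-227\right) = \frac{2 \left(40 + 0 + 0\right)}{7 + 0} \left(-227\right) = 2 \cdot \frac{1}{7} \cdot 40 \left(-227\right) = \frac{80}{7} \left(-227\right) = - \frac{18160}{7}$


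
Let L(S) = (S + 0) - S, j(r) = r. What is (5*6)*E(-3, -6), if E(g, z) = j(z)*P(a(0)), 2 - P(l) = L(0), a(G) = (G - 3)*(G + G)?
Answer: -360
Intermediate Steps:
L(S) = 0 (L(S) = S - S = 0)
a(G) = 2*G*(-3 + G) (a(G) = (-3 + G)*(2*G) = 2*G*(-3 + G))
P(l) = 2 (P(l) = 2 - 1*0 = 2 + 0 = 2)
E(g, z) = 2*z (E(g, z) = z*2 = 2*z)
(5*6)*E(-3, -6) = (5*6)*(2*(-6)) = 30*(-12) = -360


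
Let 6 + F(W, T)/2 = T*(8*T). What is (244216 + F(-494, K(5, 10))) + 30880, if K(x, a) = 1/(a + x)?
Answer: 61893916/225 ≈ 2.7508e+5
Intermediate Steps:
F(W, T) = -12 + 16*T² (F(W, T) = -12 + 2*(T*(8*T)) = -12 + 2*(8*T²) = -12 + 16*T²)
(244216 + F(-494, K(5, 10))) + 30880 = (244216 + (-12 + 16*(1/(10 + 5))²)) + 30880 = (244216 + (-12 + 16*(1/15)²)) + 30880 = (244216 + (-12 + 16*(1/225))) + 30880 = (244216 + (-12 + 16/225)) + 30880 = (244216 - 2684/225) + 30880 = 54945916/225 + 30880 = 61893916/225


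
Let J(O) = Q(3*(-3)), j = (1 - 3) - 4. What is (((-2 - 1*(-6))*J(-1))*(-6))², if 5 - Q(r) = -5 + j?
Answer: 147456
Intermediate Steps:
j = -6 (j = -2 - 4 = -6)
Q(r) = 16 (Q(r) = 5 - (-5 - 6) = 5 - 1*(-11) = 5 + 11 = 16)
J(O) = 16
(((-2 - 1*(-6))*J(-1))*(-6))² = (((-2 - 1*(-6))*16)*(-6))² = (((-2 + 6)*16)*(-6))² = ((4*16)*(-6))² = (64*(-6))² = (-384)² = 147456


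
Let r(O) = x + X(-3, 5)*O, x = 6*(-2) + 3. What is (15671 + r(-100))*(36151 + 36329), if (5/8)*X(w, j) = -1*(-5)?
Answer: 1077197760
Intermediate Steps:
x = -9 (x = -12 + 3 = -9)
X(w, j) = 8 (X(w, j) = 8*(-1*(-5))/5 = (8/5)*5 = 8)
r(O) = -9 + 8*O
(15671 + r(-100))*(36151 + 36329) = (15671 + (-9 + 8*(-100)))*(36151 + 36329) = (15671 + (-9 - 800))*72480 = (15671 - 809)*72480 = 14862*72480 = 1077197760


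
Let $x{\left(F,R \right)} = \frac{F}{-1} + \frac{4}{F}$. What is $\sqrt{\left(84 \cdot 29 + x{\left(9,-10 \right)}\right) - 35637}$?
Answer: $\frac{i \sqrt{298886}}{3} \approx 182.23 i$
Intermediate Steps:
$x{\left(F,R \right)} = - F + \frac{4}{F}$ ($x{\left(F,R \right)} = F \left(-1\right) + \frac{4}{F} = - F + \frac{4}{F}$)
$\sqrt{\left(84 \cdot 29 + x{\left(9,-10 \right)}\right) - 35637} = \sqrt{\left(84 \cdot 29 + \left(\left(-1\right) 9 + \frac{4}{9}\right)\right) - 35637} = \sqrt{\left(2436 + \left(-9 + 4 \cdot \frac{1}{9}\right)\right) - 35637} = \sqrt{\left(2436 + \left(-9 + \frac{4}{9}\right)\right) - 35637} = \sqrt{\left(2436 - \frac{77}{9}\right) - 35637} = \sqrt{\frac{21847}{9} - 35637} = \sqrt{- \frac{298886}{9}} = \frac{i \sqrt{298886}}{3}$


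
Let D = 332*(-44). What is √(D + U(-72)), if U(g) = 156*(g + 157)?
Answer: 2*I*√337 ≈ 36.715*I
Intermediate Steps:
D = -14608
U(g) = 24492 + 156*g (U(g) = 156*(157 + g) = 24492 + 156*g)
√(D + U(-72)) = √(-14608 + (24492 + 156*(-72))) = √(-14608 + (24492 - 11232)) = √(-14608 + 13260) = √(-1348) = 2*I*√337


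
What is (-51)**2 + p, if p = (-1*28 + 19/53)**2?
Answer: 9452434/2809 ≈ 3365.1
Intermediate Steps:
p = 2146225/2809 (p = (-28 + 19*(1/53))**2 = (-28 + 19/53)**2 = (-1465/53)**2 = 2146225/2809 ≈ 764.05)
(-51)**2 + p = (-51)**2 + 2146225/2809 = 2601 + 2146225/2809 = 9452434/2809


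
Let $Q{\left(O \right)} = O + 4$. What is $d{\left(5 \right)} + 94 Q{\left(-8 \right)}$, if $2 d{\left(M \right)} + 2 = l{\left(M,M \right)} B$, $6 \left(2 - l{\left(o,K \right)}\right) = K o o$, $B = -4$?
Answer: $- \frac{1018}{3} \approx -339.33$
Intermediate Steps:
$l{\left(o,K \right)} = 2 - \frac{K o^{2}}{6}$ ($l{\left(o,K \right)} = 2 - \frac{K o o}{6} = 2 - \frac{K o^{2}}{6}$)
$Q{\left(O \right)} = 4 + O$
$d{\left(M \right)} = -5 + \frac{M^{3}}{3}$ ($d{\left(M \right)} = -1 + \frac{\left(2 - \frac{M M^{2}}{6}\right) \left(-4\right)}{2} = -1 + \frac{\left(2 - \frac{M^{3}}{6}\right) \left(-4\right)}{2} = -1 + \frac{-8 + \frac{2 M^{3}}{3}}{2} = -1 + \left(-4 + \frac{M^{3}}{3}\right) = -5 + \frac{M^{3}}{3}$)
$d{\left(5 \right)} + 94 Q{\left(-8 \right)} = \left(-5 + \frac{5^{3}}{3}\right) + 94 \left(4 - 8\right) = \left(-5 + \frac{1}{3} \cdot 125\right) + 94 \left(-4\right) = \left(-5 + \frac{125}{3}\right) - 376 = \frac{110}{3} - 376 = - \frac{1018}{3}$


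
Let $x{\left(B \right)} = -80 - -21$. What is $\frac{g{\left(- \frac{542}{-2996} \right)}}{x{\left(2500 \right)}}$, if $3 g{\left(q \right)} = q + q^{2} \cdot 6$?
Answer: $- \frac{211651}{99297177} \approx -0.0021315$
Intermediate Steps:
$x{\left(B \right)} = -59$ ($x{\left(B \right)} = -80 + 21 = -59$)
$g{\left(q \right)} = 2 q^{2} + \frac{q}{3}$ ($g{\left(q \right)} = \frac{q + q^{2} \cdot 6}{3} = \frac{q + 6 q^{2}}{3} = 2 q^{2} + \frac{q}{3}$)
$\frac{g{\left(- \frac{542}{-2996} \right)}}{x{\left(2500 \right)}} = \frac{\frac{1}{3} \left(- \frac{542}{-2996}\right) \left(1 + 6 \left(- \frac{542}{-2996}\right)\right)}{-59} = \frac{\left(-542\right) \left(- \frac{1}{2996}\right) \left(1 + 6 \left(\left(-542\right) \left(- \frac{1}{2996}\right)\right)\right)}{3} \left(- \frac{1}{59}\right) = \frac{1}{3} \cdot \frac{271}{1498} \left(1 + 6 \cdot \frac{271}{1498}\right) \left(- \frac{1}{59}\right) = \frac{1}{3} \cdot \frac{271}{1498} \left(1 + \frac{813}{749}\right) \left(- \frac{1}{59}\right) = \frac{1}{3} \cdot \frac{271}{1498} \cdot \frac{1562}{749} \left(- \frac{1}{59}\right) = \frac{211651}{1683003} \left(- \frac{1}{59}\right) = - \frac{211651}{99297177}$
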